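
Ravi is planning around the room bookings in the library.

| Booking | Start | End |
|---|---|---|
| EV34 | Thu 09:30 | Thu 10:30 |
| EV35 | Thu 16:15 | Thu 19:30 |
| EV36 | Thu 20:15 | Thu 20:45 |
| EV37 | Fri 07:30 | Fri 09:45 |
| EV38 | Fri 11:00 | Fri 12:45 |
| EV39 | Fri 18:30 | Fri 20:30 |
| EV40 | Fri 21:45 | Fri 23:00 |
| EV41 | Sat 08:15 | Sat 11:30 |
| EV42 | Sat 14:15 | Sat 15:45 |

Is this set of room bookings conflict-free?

Two intervals overlap when each starts before the other ends.
Sorted by start: EV34, EV35, EV36, EV37, EV38, EV39, EV40, EV41, EV42.
EV35 starts after EV34 ends, so nothing later overlaps EV34 either.
EV36 starts after EV35 ends, so nothing later overlaps EV35 either.
EV37 starts after EV36 ends, so nothing later overlaps EV36 either.
EV38 starts after EV37 ends, so nothing later overlaps EV37 either.
EV39 starts after EV38 ends, so nothing later overlaps EV38 either.
EV40 starts after EV39 ends, so nothing later overlaps EV39 either.
EV41 starts after EV40 ends, so nothing later overlaps EV40 either.
EV42 starts after EV41 ends.
Every pair is clear; the schedule has no overlaps.

Yes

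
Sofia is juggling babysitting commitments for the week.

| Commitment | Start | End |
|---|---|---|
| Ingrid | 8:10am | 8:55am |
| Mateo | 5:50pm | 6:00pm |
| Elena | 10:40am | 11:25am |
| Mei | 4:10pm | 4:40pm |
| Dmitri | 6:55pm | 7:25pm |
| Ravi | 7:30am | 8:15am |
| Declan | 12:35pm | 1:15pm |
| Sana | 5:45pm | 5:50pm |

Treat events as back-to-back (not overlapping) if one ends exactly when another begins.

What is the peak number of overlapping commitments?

2

Sweep the timeline, counting +1 at each start and −1 at each end (ends before starts at a tie):
7:30am start Ravi → 1
8:10am start Ingrid → 2
8:15am end Ravi → 1
8:55am end Ingrid → 0
10:40am start Elena → 1
11:25am end Elena → 0
12:35pm start Declan → 1
1:15pm end Declan → 0
4:10pm start Mei → 1
4:40pm end Mei → 0
5:45pm start Sana → 1
5:50pm end Sana → 0
5:50pm start Mateo → 1
6:00pm end Mateo → 0
6:55pm start Dmitri → 1
7:25pm end Dmitri → 0
Peak is 2, at 8:10am (Ingrid, Ravi).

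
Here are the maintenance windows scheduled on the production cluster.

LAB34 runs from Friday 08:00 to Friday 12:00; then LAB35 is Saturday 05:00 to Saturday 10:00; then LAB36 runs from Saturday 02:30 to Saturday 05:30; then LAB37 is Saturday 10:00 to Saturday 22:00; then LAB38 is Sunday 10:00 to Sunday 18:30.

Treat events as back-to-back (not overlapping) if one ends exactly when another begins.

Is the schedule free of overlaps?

No

Check each pair: they overlap iff neither finishes before the other starts.
Sorted by start: LAB34, LAB36, LAB35, LAB37, LAB38.
LAB36 starts after LAB34 ends, so LAB34 has no further overlaps.
LAB35 starts before LAB36 ends → LAB36 and LAB35 overlap.
That's a conflict, so the schedule is not conflict-free.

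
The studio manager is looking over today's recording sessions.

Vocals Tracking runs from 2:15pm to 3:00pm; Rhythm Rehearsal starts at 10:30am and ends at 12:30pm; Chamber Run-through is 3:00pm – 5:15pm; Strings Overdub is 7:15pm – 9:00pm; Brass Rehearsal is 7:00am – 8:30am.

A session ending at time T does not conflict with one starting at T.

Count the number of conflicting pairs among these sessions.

Sorted by start: Brass Rehearsal, Rhythm Rehearsal, Vocals Tracking, Chamber Run-through, Strings Overdub.
Rhythm Rehearsal starts after Brass Rehearsal ends; Brass Rehearsal is clear from here.
Vocals Tracking starts after Rhythm Rehearsal ends; Rhythm Rehearsal is clear from here.
Chamber Run-through starts exactly when Vocals Tracking ends (back-to-back, no overlap); Vocals Tracking is clear from here.
Strings Overdub starts after Chamber Run-through ends.
No pair overlaps.

0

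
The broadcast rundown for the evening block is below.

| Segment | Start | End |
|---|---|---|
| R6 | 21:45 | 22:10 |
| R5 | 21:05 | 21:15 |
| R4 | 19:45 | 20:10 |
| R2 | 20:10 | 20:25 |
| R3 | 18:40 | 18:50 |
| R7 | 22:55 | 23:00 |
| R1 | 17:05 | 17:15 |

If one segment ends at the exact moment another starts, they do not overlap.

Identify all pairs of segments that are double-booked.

none

Sorted by start: R1, R3, R4, R2, R5, R6, R7.
R3 starts after R1 ends — done with R1.
R4 starts after R3 ends — done with R3.
R2 starts exactly when R4 ends (back-to-back, no overlap) — done with R4.
R5 starts after R2 ends — done with R2.
R6 starts after R5 ends — done with R5.
R7 starts after R6 ends.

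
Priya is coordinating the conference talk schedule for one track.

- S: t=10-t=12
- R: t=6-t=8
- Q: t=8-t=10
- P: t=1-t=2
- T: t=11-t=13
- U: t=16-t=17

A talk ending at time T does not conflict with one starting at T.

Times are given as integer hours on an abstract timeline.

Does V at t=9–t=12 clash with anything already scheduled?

P: ends t=2 at or before V starts t=9 → clear.
R: ends t=8 at or before V starts t=9 → clear.
Q: starts t=8 before V ends t=12, and ends t=10 after V starts t=9 → overlap.
S: starts t=10 before V ends t=12, and ends t=12 after V starts t=9 → overlap.
T: starts t=11 before V ends t=12, and ends t=13 after V starts t=9 → overlap.
U: starts t=16 at or after V ends t=12 → clear.
V overlaps Q, S, T.

Yes — it overlaps Q, S, T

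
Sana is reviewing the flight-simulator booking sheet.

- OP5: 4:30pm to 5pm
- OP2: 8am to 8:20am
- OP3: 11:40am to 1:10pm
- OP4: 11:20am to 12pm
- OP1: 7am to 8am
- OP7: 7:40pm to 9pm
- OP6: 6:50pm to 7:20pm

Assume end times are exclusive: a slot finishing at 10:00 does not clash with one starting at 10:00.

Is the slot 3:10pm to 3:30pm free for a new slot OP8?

OP1: ends 8am at or before OP8 starts 3:10pm → clear.
OP2: ends 8:20am at or before OP8 starts 3:10pm → clear.
OP4: ends 12pm at or before OP8 starts 3:10pm → clear.
OP3: ends 1:10pm at or before OP8 starts 3:10pm → clear.
OP5: starts 4:30pm at or after OP8 ends 3:30pm → clear.
OP6: starts 6:50pm at or after OP8 ends 3:30pm → clear.
OP7: starts 7:40pm at or after OP8 ends 3:30pm → clear.

Yes — the slot is free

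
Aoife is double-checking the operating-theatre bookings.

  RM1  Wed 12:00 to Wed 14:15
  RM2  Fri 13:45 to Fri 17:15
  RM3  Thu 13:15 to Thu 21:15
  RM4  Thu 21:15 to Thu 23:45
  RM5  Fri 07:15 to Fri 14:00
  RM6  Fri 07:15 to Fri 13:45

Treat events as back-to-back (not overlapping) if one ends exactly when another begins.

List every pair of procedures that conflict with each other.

RM2 & RM5, RM5 & RM6

Check each pair: they overlap iff neither finishes before the other starts.
Sorted by start: RM1, RM3, RM4, RM5, RM6, RM2.
RM3 starts after RM1 ends — done with RM1.
RM4 starts exactly when RM3 ends (back-to-back, no overlap) — done with RM3.
RM5 starts after RM4 ends — done with RM4.
RM6 starts before RM5 ends → RM5 and RM6 overlap.
RM2 starts before RM5 ends → RM5 and RM2 overlap.
RM2 starts exactly when RM6 ends (back-to-back, no overlap).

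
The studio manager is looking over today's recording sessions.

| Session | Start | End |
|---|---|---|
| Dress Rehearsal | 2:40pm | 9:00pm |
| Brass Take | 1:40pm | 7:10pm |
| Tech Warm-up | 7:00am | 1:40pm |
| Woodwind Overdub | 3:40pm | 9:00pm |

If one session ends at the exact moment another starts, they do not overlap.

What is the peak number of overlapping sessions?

3

Walk through starts and ends in time order (an end at T is processed before a start at T):
7:00am start Tech Warm-up → 1
1:40pm end Tech Warm-up → 0
1:40pm start Brass Take → 1
2:40pm start Dress Rehearsal → 2
3:40pm start Woodwind Overdub → 3
7:10pm end Brass Take → 2
9:00pm end Dress Rehearsal → 1
9:00pm end Woodwind Overdub → 0
Peak is 3, at 3:40pm (Brass Take, Dress Rehearsal, Woodwind Overdub).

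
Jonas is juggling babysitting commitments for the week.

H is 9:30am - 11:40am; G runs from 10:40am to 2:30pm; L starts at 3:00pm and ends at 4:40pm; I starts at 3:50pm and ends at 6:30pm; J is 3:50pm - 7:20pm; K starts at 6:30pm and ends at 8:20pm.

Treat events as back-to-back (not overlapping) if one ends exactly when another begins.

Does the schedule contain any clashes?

Sorted by start: H, G, L, I, J, K.
G starts before H ends → H and G overlap.
That's a conflict, so the schedule is not conflict-free.

Yes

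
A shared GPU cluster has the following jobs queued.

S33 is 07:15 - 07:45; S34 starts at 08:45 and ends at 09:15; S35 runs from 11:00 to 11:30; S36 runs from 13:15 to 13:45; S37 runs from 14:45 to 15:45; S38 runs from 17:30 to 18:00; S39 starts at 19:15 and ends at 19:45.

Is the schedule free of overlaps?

Yes

Check each pair: they overlap iff neither finishes before the other starts.
Sorted by start: S33, S34, S35, S36, S37, S38, S39.
S34 starts after S33 ends — done with S33.
S35 starts after S34 ends — done with S34.
S36 starts after S35 ends — done with S35.
S37 starts after S36 ends — done with S36.
S38 starts after S37 ends — done with S37.
S39 starts after S38 ends.
Every pair is clear; the schedule has no overlaps.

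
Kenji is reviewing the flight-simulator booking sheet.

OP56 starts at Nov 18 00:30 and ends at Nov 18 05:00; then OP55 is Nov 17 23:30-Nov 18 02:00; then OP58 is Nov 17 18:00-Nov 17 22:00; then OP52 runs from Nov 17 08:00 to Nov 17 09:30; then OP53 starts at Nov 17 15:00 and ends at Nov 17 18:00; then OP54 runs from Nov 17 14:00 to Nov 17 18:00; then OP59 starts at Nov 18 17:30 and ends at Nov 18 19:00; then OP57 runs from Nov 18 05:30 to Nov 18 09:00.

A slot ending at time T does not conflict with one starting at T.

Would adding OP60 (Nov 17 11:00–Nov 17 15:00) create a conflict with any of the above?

Yes — it overlaps OP54

OP52: ends Nov 17 09:30 at or before OP60 starts Nov 17 11:00 → clear.
OP54: starts Nov 17 14:00 before OP60 ends Nov 17 15:00, and ends Nov 17 18:00 after OP60 starts Nov 17 11:00 → overlap.
OP53: starts Nov 17 15:00 at or after OP60 ends Nov 17 15:00 → clear.
OP58: starts Nov 17 18:00 at or after OP60 ends Nov 17 15:00 → clear.
OP55: starts Nov 17 23:30 at or after OP60 ends Nov 17 15:00 → clear.
OP56: starts Nov 18 00:30 at or after OP60 ends Nov 17 15:00 → clear.
OP57: starts Nov 18 05:30 at or after OP60 ends Nov 17 15:00 → clear.
OP59: starts Nov 18 17:30 at or after OP60 ends Nov 17 15:00 → clear.
OP60 overlaps OP54.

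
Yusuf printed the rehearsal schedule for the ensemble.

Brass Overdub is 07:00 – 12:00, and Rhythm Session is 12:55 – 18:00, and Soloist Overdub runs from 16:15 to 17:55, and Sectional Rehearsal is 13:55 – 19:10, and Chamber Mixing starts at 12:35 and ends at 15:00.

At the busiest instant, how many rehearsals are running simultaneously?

3

Sort all start/end points and keep a running count:
07:00 start Brass Overdub → 1
12:00 end Brass Overdub → 0
12:35 start Chamber Mixing → 1
12:55 start Rhythm Session → 2
13:55 start Sectional Rehearsal → 3
15:00 end Chamber Mixing → 2
16:15 start Soloist Overdub → 3
17:55 end Soloist Overdub → 2
18:00 end Rhythm Session → 1
19:10 end Sectional Rehearsal → 0
Peak is 3, at 13:55 (Chamber Mixing, Rhythm Session, Sectional Rehearsal).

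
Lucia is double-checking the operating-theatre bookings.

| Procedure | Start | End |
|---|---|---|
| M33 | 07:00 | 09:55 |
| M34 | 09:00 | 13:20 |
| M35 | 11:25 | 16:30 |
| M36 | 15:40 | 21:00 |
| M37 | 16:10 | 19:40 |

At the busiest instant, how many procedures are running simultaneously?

Sort all start/end points and keep a running count:
07:00 start M33 → 1
09:00 start M34 → 2
09:55 end M33 → 1
11:25 start M35 → 2
13:20 end M34 → 1
15:40 start M36 → 2
16:10 start M37 → 3
16:30 end M35 → 2
19:40 end M37 → 1
21:00 end M36 → 0
Peak is 3, at 16:10 (M35, M36, M37).

3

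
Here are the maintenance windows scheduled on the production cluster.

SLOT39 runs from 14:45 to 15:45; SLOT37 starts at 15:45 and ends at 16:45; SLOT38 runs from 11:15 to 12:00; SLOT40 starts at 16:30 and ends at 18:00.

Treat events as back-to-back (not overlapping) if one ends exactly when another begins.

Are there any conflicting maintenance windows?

Yes

Check each pair: they overlap iff neither finishes before the other starts.
Sorted by start: SLOT38, SLOT39, SLOT37, SLOT40.
SLOT39 starts after SLOT38 ends, so nothing later overlaps SLOT38 either.
SLOT37 starts exactly when SLOT39 ends (back-to-back, no overlap), so nothing later overlaps SLOT39 either.
SLOT40 starts before SLOT37 ends → SLOT37 and SLOT40 overlap.
That's a conflict, so the schedule is not conflict-free.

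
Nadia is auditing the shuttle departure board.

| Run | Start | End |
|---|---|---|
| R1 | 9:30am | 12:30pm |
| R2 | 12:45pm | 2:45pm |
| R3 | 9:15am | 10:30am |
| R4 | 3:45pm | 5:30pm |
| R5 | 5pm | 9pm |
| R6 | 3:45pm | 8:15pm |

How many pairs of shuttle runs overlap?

Sorted by start: R3, R1, R2, R4, R6, R5.
R1 starts before R3 ends → R3 and R1 overlap.
R2 starts after R3 ends — done with R3.
R2 starts after R1 ends — done with R1.
R4 starts after R2 ends — done with R2.
R6 starts before R4 ends → R4 and R6 overlap.
R5 starts before R4 ends → R4 and R5 overlap.
R5 starts before R6 ends → R6 and R5 overlap.
Overlapping pairs: R1 & R3, R4 & R5, R4 & R6, R5 & R6 — 4 in total.

4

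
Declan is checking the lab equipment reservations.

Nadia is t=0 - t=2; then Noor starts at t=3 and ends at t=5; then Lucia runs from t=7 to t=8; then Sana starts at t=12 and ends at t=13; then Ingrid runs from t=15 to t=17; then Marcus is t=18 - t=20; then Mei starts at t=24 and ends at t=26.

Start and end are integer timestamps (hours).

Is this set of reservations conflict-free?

Two intervals overlap when each starts before the other ends.
Sorted by start: Nadia, Noor, Lucia, Sana, Ingrid, Marcus, Mei.
Noor starts after Nadia ends — done with Nadia.
Lucia starts after Noor ends — done with Noor.
Sana starts after Lucia ends — done with Lucia.
Ingrid starts after Sana ends — done with Sana.
Marcus starts after Ingrid ends — done with Ingrid.
Mei starts after Marcus ends.
Every pair is clear; the schedule has no overlaps.

Yes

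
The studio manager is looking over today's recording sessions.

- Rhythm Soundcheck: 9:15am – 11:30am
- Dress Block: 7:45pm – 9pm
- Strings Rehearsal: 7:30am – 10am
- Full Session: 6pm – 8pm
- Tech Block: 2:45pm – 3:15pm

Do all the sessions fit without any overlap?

Sorted by start: Strings Rehearsal, Rhythm Soundcheck, Tech Block, Full Session, Dress Block.
Rhythm Soundcheck starts before Strings Rehearsal ends → Strings Rehearsal and Rhythm Soundcheck overlap.
That's a conflict, so the schedule is not conflict-free.

No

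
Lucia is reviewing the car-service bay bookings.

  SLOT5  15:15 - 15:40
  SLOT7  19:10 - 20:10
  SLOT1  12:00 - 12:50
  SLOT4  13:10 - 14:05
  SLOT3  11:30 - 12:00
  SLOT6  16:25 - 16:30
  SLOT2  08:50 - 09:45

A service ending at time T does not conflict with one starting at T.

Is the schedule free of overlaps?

Yes

Sorted by start: SLOT2, SLOT3, SLOT1, SLOT4, SLOT5, SLOT6, SLOT7.
SLOT3 starts after SLOT2 ends; SLOT2 is clear from here.
SLOT1 starts exactly when SLOT3 ends (back-to-back, no overlap); SLOT3 is clear from here.
SLOT4 starts after SLOT1 ends; SLOT1 is clear from here.
SLOT5 starts after SLOT4 ends; SLOT4 is clear from here.
SLOT6 starts after SLOT5 ends; SLOT5 is clear from here.
SLOT7 starts after SLOT6 ends.
Every pair is clear; the schedule has no overlaps.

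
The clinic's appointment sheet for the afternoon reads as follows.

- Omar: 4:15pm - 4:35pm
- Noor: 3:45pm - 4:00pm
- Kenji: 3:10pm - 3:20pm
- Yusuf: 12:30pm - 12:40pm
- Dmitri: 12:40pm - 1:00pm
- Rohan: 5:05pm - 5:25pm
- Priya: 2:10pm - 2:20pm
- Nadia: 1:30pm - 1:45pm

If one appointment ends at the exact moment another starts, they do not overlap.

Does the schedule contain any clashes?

No

Sorted by start: Yusuf, Dmitri, Nadia, Priya, Kenji, Noor, Omar, Rohan.
Dmitri starts exactly when Yusuf ends (back-to-back, no overlap); Yusuf is clear from here.
Nadia starts after Dmitri ends; Dmitri is clear from here.
Priya starts after Nadia ends; Nadia is clear from here.
Kenji starts after Priya ends; Priya is clear from here.
Noor starts after Kenji ends; Kenji is clear from here.
Omar starts after Noor ends; Noor is clear from here.
Rohan starts after Omar ends.
Every pair is clear; the schedule has no overlaps.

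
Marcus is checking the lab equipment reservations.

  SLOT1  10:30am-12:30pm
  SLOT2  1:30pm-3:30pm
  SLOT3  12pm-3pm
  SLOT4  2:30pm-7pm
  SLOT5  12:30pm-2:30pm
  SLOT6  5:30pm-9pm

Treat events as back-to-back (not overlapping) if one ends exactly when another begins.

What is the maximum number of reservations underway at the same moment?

3

Sort all start/end points and keep a running count:
10:30am start SLOT1 → 1
12pm start SLOT3 → 2
12:30pm end SLOT1 → 1
12:30pm start SLOT5 → 2
1:30pm start SLOT2 → 3
2:30pm end SLOT5 → 2
2:30pm start SLOT4 → 3
3pm end SLOT3 → 2
3:30pm end SLOT2 → 1
5:30pm start SLOT6 → 2
7pm end SLOT4 → 1
9pm end SLOT6 → 0
Peak is 3, at 1:30pm (SLOT2, SLOT3, SLOT5).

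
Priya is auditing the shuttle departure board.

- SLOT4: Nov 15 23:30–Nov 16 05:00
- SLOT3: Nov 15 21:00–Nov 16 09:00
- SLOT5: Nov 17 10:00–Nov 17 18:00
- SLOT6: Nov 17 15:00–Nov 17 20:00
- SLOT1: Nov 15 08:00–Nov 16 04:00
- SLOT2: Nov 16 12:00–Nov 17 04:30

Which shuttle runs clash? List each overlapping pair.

SLOT1 & SLOT3, SLOT1 & SLOT4, SLOT3 & SLOT4, SLOT5 & SLOT6

Two intervals overlap when each starts before the other ends.
Sorted by start: SLOT1, SLOT3, SLOT4, SLOT2, SLOT5, SLOT6.
SLOT3 starts before SLOT1 ends → SLOT1 and SLOT3 overlap.
SLOT4 starts before SLOT1 ends → SLOT1 and SLOT4 overlap.
SLOT2 starts after SLOT1 ends, so nothing later overlaps SLOT1 either.
SLOT4 starts before SLOT3 ends → SLOT3 and SLOT4 overlap.
SLOT2 starts after SLOT3 ends, so nothing later overlaps SLOT3 either.
SLOT2 starts after SLOT4 ends, so nothing later overlaps SLOT4 either.
SLOT5 starts after SLOT2 ends, so nothing later overlaps SLOT2 either.
SLOT6 starts before SLOT5 ends → SLOT5 and SLOT6 overlap.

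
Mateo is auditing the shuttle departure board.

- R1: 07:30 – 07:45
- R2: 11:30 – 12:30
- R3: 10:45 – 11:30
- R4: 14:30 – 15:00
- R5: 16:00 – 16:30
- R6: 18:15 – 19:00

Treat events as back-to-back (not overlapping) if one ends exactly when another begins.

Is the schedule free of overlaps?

Yes

Sorted by start: R1, R3, R2, R4, R5, R6.
R3 starts after R1 ends, so nothing later overlaps R1 either.
R2 starts exactly when R3 ends (back-to-back, no overlap), so nothing later overlaps R3 either.
R4 starts after R2 ends, so nothing later overlaps R2 either.
R5 starts after R4 ends, so nothing later overlaps R4 either.
R6 starts after R5 ends.
Every pair is clear; the schedule has no overlaps.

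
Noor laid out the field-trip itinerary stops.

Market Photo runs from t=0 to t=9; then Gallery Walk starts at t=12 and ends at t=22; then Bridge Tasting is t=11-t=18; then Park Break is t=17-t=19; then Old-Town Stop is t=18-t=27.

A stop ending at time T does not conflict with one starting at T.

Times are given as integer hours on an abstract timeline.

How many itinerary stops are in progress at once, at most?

Sort all start/end points and keep a running count:
t=0 start Market Photo → 1
t=9 end Market Photo → 0
t=11 start Bridge Tasting → 1
t=12 start Gallery Walk → 2
t=17 start Park Break → 3
t=18 end Bridge Tasting → 2
t=18 start Old-Town Stop → 3
t=19 end Park Break → 2
t=22 end Gallery Walk → 1
t=27 end Old-Town Stop → 0
Peak is 3, at t=17 (Bridge Tasting, Gallery Walk, Park Break).

3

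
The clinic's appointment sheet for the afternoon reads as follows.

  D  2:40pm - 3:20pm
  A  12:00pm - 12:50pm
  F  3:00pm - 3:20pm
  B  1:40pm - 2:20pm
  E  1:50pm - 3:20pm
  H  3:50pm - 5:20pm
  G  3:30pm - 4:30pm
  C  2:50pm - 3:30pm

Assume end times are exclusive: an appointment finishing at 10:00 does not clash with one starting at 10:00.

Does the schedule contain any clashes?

Sorted by start: A, B, E, D, C, F, G, H.
B starts after A ends — done with A.
E starts before B ends → B and E overlap.
That's a conflict, so the schedule is not conflict-free.

Yes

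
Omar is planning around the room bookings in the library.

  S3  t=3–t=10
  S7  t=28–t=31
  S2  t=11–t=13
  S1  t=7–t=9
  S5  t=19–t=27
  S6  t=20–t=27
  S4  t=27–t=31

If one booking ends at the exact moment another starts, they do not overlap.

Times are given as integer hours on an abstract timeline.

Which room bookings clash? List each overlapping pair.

Sorted by start: S3, S1, S2, S5, S6, S4, S7.
S1 starts before S3 ends → S3 and S1 overlap.
S2 starts after S3 ends, so nothing later overlaps S3 either.
S2 starts after S1 ends, so nothing later overlaps S1 either.
S5 starts after S2 ends, so nothing later overlaps S2 either.
S6 starts before S5 ends → S5 and S6 overlap.
S4 starts exactly when S5 ends (back-to-back, no overlap), so nothing later overlaps S5 either.
S4 starts exactly when S6 ends (back-to-back, no overlap), so nothing later overlaps S6 either.
S7 starts before S4 ends → S4 and S7 overlap.

S1 & S3, S4 & S7, S5 & S6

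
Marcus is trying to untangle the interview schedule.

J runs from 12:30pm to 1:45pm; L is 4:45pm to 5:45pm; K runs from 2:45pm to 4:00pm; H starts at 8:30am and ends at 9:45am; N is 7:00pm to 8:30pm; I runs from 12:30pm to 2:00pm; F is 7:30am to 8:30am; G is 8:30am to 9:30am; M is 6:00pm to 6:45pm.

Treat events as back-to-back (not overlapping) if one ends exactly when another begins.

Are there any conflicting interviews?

Sorted by start: F, G, H, I, J, K, L, M, N.
G starts exactly when F ends (back-to-back, no overlap), so F has no further overlaps.
H starts before G ends → G and H overlap.
That's a conflict, so the schedule is not conflict-free.

Yes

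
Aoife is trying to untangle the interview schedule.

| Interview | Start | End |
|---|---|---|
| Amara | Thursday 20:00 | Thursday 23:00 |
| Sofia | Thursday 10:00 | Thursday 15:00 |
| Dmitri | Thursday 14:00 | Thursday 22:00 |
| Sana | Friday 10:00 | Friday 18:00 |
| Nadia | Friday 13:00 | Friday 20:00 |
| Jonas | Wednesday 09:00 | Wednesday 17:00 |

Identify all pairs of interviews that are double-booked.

Two intervals overlap when each starts before the other ends.
Sorted by start: Jonas, Sofia, Dmitri, Amara, Sana, Nadia.
Sofia starts after Jonas ends — done with Jonas.
Dmitri starts before Sofia ends → Sofia and Dmitri overlap.
Amara starts after Sofia ends — done with Sofia.
Amara starts before Dmitri ends → Dmitri and Amara overlap.
Sana starts after Dmitri ends — done with Dmitri.
Sana starts after Amara ends — done with Amara.
Nadia starts before Sana ends → Sana and Nadia overlap.

Amara & Dmitri, Dmitri & Sofia, Nadia & Sana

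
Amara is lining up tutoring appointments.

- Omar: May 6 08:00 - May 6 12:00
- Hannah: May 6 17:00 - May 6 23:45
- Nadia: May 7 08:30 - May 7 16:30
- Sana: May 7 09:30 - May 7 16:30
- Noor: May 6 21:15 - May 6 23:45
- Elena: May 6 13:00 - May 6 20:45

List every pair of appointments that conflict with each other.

Elena & Hannah, Hannah & Noor, Nadia & Sana

Sorted by start: Omar, Elena, Hannah, Noor, Nadia, Sana.
Elena starts after Omar ends; Omar is clear from here.
Hannah starts before Elena ends → Elena and Hannah overlap.
Noor starts after Elena ends; Elena is clear from here.
Noor starts before Hannah ends → Hannah and Noor overlap.
Nadia starts after Hannah ends; Hannah is clear from here.
Nadia starts after Noor ends; Noor is clear from here.
Sana starts before Nadia ends → Nadia and Sana overlap.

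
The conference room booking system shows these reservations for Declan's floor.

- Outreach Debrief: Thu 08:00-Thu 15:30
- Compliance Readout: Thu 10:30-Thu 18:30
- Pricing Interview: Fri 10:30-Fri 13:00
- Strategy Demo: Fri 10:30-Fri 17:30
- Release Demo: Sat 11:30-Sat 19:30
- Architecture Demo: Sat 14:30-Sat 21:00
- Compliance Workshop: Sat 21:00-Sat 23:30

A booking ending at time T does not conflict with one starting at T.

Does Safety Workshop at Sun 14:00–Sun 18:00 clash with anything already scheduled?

No — it doesn't clash with anything

Outreach Debrief: ends Thu 15:30 at or before Safety Workshop starts Sun 14:00 → clear.
Compliance Readout: ends Thu 18:30 at or before Safety Workshop starts Sun 14:00 → clear.
Pricing Interview: ends Fri 13:00 at or before Safety Workshop starts Sun 14:00 → clear.
Strategy Demo: ends Fri 17:30 at or before Safety Workshop starts Sun 14:00 → clear.
Release Demo: ends Sat 19:30 at or before Safety Workshop starts Sun 14:00 → clear.
Architecture Demo: ends Sat 21:00 at or before Safety Workshop starts Sun 14:00 → clear.
Compliance Workshop: ends Sat 23:30 at or before Safety Workshop starts Sun 14:00 → clear.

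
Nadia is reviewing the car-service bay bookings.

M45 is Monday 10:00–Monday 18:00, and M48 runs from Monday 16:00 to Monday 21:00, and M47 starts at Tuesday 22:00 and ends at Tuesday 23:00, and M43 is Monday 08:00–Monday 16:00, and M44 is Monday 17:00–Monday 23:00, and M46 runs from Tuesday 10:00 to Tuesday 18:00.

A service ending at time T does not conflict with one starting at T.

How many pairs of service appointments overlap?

Sorted by start: M43, M45, M48, M44, M46, M47.
M45 starts before M43 ends → M43 and M45 overlap.
M48 starts exactly when M43 ends (back-to-back, no overlap), so M43 has no further overlaps.
M48 starts before M45 ends → M45 and M48 overlap.
M44 starts before M45 ends → M45 and M44 overlap.
M46 starts after M45 ends, so M45 has no further overlaps.
M44 starts before M48 ends → M48 and M44 overlap.
M46 starts after M48 ends, so M48 has no further overlaps.
M46 starts after M44 ends, so M44 has no further overlaps.
M47 starts after M46 ends.
Overlapping pairs: M43 & M45, M44 & M45, M44 & M48, M45 & M48 — 4 in total.

4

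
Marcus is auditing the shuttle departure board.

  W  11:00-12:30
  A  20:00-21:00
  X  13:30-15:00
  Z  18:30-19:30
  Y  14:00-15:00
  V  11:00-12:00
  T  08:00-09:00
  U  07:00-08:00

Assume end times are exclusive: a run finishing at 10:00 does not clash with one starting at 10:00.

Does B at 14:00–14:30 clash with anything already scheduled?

Yes — it overlaps X, Y

U: ends 08:00 at or before B starts 14:00 → clear.
T: ends 09:00 at or before B starts 14:00 → clear.
V: ends 12:00 at or before B starts 14:00 → clear.
W: ends 12:30 at or before B starts 14:00 → clear.
X: starts 13:30 before B ends 14:30, and ends 15:00 after B starts 14:00 → overlap.
Y: starts 14:00 before B ends 14:30, and ends 15:00 after B starts 14:00 → overlap.
Z: starts 18:30 at or after B ends 14:30 → clear.
A: starts 20:00 at or after B ends 14:30 → clear.
B overlaps X, Y.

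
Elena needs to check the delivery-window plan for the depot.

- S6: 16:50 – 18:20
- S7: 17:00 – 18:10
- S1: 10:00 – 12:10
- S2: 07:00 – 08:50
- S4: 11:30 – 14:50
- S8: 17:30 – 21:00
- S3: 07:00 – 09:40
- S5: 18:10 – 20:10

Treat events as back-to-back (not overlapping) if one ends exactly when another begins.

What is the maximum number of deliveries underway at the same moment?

Sort all start/end points and keep a running count:
07:00 start S2 → 1
07:00 start S3 → 2
08:50 end S2 → 1
09:40 end S3 → 0
10:00 start S1 → 1
11:30 start S4 → 2
12:10 end S1 → 1
14:50 end S4 → 0
16:50 start S6 → 1
17:00 start S7 → 2
17:30 start S8 → 3
18:10 end S7 → 2
18:10 start S5 → 3
18:20 end S6 → 2
20:10 end S5 → 1
21:00 end S8 → 0
Peak is 3, at 17:30 (S6, S7, S8).

3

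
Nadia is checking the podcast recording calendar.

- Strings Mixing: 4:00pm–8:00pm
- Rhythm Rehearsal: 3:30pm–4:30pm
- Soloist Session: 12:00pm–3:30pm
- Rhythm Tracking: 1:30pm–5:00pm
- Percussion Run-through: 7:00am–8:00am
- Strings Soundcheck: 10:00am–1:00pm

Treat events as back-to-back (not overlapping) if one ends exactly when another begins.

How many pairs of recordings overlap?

Check each pair: they overlap iff neither finishes before the other starts.
Sorted by start: Percussion Run-through, Strings Soundcheck, Soloist Session, Rhythm Tracking, Rhythm Rehearsal, Strings Mixing.
Strings Soundcheck starts after Percussion Run-through ends; Percussion Run-through is clear from here.
Soloist Session starts before Strings Soundcheck ends → Strings Soundcheck and Soloist Session overlap.
Rhythm Tracking starts after Strings Soundcheck ends; Strings Soundcheck is clear from here.
Rhythm Tracking starts before Soloist Session ends → Soloist Session and Rhythm Tracking overlap.
Rhythm Rehearsal starts exactly when Soloist Session ends (back-to-back, no overlap); Soloist Session is clear from here.
Rhythm Rehearsal starts before Rhythm Tracking ends → Rhythm Tracking and Rhythm Rehearsal overlap.
Strings Mixing starts before Rhythm Tracking ends → Rhythm Tracking and Strings Mixing overlap.
Strings Mixing starts before Rhythm Rehearsal ends → Rhythm Rehearsal and Strings Mixing overlap.
Overlapping pairs: Rhythm Rehearsal & Rhythm Tracking, Rhythm Rehearsal & Strings Mixing, Rhythm Tracking & Soloist Session, Rhythm Tracking & Strings Mixing, Soloist Session & Strings Soundcheck — 5 in total.

5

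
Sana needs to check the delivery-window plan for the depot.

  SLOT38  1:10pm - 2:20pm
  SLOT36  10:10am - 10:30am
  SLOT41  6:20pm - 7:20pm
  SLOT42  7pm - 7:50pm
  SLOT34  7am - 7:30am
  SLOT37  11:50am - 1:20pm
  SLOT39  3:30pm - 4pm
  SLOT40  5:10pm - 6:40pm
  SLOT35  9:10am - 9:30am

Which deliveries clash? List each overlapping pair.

SLOT37 & SLOT38, SLOT40 & SLOT41, SLOT41 & SLOT42

Sorted by start: SLOT34, SLOT35, SLOT36, SLOT37, SLOT38, SLOT39, SLOT40, SLOT41, SLOT42.
SLOT35 starts after SLOT34 ends; SLOT34 is clear from here.
SLOT36 starts after SLOT35 ends; SLOT35 is clear from here.
SLOT37 starts after SLOT36 ends; SLOT36 is clear from here.
SLOT38 starts before SLOT37 ends → SLOT37 and SLOT38 overlap.
SLOT39 starts after SLOT37 ends; SLOT37 is clear from here.
SLOT39 starts after SLOT38 ends; SLOT38 is clear from here.
SLOT40 starts after SLOT39 ends; SLOT39 is clear from here.
SLOT41 starts before SLOT40 ends → SLOT40 and SLOT41 overlap.
SLOT42 starts after SLOT40 ends.
SLOT42 starts before SLOT41 ends → SLOT41 and SLOT42 overlap.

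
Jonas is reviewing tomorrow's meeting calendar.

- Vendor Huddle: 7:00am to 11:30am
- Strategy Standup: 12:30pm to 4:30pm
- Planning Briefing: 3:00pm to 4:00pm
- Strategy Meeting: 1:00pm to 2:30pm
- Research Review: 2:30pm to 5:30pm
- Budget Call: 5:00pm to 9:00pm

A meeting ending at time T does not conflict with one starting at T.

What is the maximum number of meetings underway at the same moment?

Walk through starts and ends in time order (an end at T is processed before a start at T):
7:00am start Vendor Huddle → 1
11:30am end Vendor Huddle → 0
12:30pm start Strategy Standup → 1
1:00pm start Strategy Meeting → 2
2:30pm end Strategy Meeting → 1
2:30pm start Research Review → 2
3:00pm start Planning Briefing → 3
4:00pm end Planning Briefing → 2
4:30pm end Strategy Standup → 1
5:00pm start Budget Call → 2
5:30pm end Research Review → 1
9:00pm end Budget Call → 0
Peak is 3, at 3:00pm (Planning Briefing, Research Review, Strategy Standup).

3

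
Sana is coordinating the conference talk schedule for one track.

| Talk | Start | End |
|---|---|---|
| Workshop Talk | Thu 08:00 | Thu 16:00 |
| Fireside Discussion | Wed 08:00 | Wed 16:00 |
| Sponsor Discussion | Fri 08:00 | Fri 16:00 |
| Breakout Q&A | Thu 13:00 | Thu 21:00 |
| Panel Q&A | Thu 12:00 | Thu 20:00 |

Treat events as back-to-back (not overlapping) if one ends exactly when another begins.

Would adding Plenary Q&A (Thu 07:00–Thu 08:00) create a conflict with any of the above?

No — it doesn't clash with anything

Fireside Discussion: ends Wed 16:00 at or before Plenary Q&A starts Thu 07:00 → clear.
Workshop Talk: starts Thu 08:00 at or after Plenary Q&A ends Thu 08:00 → clear.
Panel Q&A: starts Thu 12:00 at or after Plenary Q&A ends Thu 08:00 → clear.
Breakout Q&A: starts Thu 13:00 at or after Plenary Q&A ends Thu 08:00 → clear.
Sponsor Discussion: starts Fri 08:00 at or after Plenary Q&A ends Thu 08:00 → clear.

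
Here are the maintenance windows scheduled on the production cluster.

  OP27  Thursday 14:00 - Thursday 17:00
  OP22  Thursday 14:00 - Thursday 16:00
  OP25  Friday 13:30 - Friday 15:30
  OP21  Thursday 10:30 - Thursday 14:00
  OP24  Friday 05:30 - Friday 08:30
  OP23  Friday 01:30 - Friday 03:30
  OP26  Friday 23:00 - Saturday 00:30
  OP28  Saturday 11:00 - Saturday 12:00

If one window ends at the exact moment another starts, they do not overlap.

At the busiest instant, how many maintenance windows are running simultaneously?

Sort all start/end points and keep a running count:
Thursday 10:30 start OP21 → 1
Thursday 14:00 end OP21 → 0
Thursday 14:00 start OP22 → 1
Thursday 14:00 start OP27 → 2
Thursday 16:00 end OP22 → 1
Thursday 17:00 end OP27 → 0
Friday 01:30 start OP23 → 1
Friday 03:30 end OP23 → 0
Friday 05:30 start OP24 → 1
Friday 08:30 end OP24 → 0
Friday 13:30 start OP25 → 1
Friday 15:30 end OP25 → 0
Friday 23:00 start OP26 → 1
Saturday 00:30 end OP26 → 0
Saturday 11:00 start OP28 → 1
Saturday 12:00 end OP28 → 0
Peak is 2, at Thursday 14:00 (OP22, OP27).

2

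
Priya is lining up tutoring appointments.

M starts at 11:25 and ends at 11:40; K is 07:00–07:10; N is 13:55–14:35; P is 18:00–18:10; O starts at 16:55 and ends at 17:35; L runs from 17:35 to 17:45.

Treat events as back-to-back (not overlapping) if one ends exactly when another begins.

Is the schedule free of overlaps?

Yes

Sorted by start: K, M, N, O, L, P.
M starts after K ends — done with K.
N starts after M ends — done with M.
O starts after N ends — done with N.
L starts exactly when O ends (back-to-back, no overlap) — done with O.
P starts after L ends.
Every pair is clear; the schedule has no overlaps.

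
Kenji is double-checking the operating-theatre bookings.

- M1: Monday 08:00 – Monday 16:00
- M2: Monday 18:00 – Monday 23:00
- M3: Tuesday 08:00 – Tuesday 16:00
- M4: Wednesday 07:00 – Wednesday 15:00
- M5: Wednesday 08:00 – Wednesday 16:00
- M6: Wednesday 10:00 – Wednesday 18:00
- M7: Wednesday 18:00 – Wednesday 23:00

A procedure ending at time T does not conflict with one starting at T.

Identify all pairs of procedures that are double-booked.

Two intervals overlap when each starts before the other ends.
Sorted by start: M1, M2, M3, M4, M5, M6, M7.
M2 starts after M1 ends, so nothing later overlaps M1 either.
M3 starts after M2 ends, so nothing later overlaps M2 either.
M4 starts after M3 ends, so nothing later overlaps M3 either.
M5 starts before M4 ends → M4 and M5 overlap.
M6 starts before M4 ends → M4 and M6 overlap.
M7 starts after M4 ends.
M6 starts before M5 ends → M5 and M6 overlap.
M7 starts after M5 ends.
M7 starts exactly when M6 ends (back-to-back, no overlap).

M4 & M5, M4 & M6, M5 & M6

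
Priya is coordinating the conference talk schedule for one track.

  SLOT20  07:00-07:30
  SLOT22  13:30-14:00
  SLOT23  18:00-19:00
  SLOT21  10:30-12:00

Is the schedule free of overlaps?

Sorted by start: SLOT20, SLOT21, SLOT22, SLOT23.
SLOT21 starts after SLOT20 ends, so nothing later overlaps SLOT20 either.
SLOT22 starts after SLOT21 ends, so nothing later overlaps SLOT21 either.
SLOT23 starts after SLOT22 ends.
Every pair is clear; the schedule has no overlaps.

Yes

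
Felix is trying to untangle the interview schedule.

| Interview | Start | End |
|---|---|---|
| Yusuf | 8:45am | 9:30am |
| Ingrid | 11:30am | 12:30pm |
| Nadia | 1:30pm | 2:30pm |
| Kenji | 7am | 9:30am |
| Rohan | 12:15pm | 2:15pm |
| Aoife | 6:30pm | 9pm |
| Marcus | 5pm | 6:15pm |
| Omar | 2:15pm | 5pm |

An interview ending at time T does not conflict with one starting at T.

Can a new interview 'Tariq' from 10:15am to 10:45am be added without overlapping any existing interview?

Yes — the slot is free

Kenji: ends 9:30am at or before Tariq starts 10:15am → clear.
Yusuf: ends 9:30am at or before Tariq starts 10:15am → clear.
Ingrid: starts 11:30am at or after Tariq ends 10:45am → clear.
Rohan: starts 12:15pm at or after Tariq ends 10:45am → clear.
Nadia: starts 1:30pm at or after Tariq ends 10:45am → clear.
Omar: starts 2:15pm at or after Tariq ends 10:45am → clear.
Marcus: starts 5pm at or after Tariq ends 10:45am → clear.
Aoife: starts 6:30pm at or after Tariq ends 10:45am → clear.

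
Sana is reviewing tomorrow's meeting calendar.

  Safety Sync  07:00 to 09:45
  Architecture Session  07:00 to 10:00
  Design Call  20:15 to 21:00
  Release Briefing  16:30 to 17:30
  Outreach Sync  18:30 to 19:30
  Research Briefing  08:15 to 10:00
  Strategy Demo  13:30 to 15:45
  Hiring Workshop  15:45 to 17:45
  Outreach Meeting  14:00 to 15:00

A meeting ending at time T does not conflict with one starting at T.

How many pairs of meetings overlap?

Sorted by start: Architecture Session, Safety Sync, Research Briefing, Strategy Demo, Outreach Meeting, Hiring Workshop, Release Briefing, Outreach Sync, Design Call.
Safety Sync starts before Architecture Session ends → Architecture Session and Safety Sync overlap.
Research Briefing starts before Architecture Session ends → Architecture Session and Research Briefing overlap.
Strategy Demo starts after Architecture Session ends; Architecture Session is clear from here.
Research Briefing starts before Safety Sync ends → Safety Sync and Research Briefing overlap.
Strategy Demo starts after Safety Sync ends; Safety Sync is clear from here.
Strategy Demo starts after Research Briefing ends; Research Briefing is clear from here.
Outreach Meeting starts before Strategy Demo ends → Strategy Demo and Outreach Meeting overlap.
Hiring Workshop starts exactly when Strategy Demo ends (back-to-back, no overlap); Strategy Demo is clear from here.
Hiring Workshop starts after Outreach Meeting ends; Outreach Meeting is clear from here.
Release Briefing starts before Hiring Workshop ends → Hiring Workshop and Release Briefing overlap.
Outreach Sync starts after Hiring Workshop ends; Hiring Workshop is clear from here.
Outreach Sync starts after Release Briefing ends; Release Briefing is clear from here.
Design Call starts after Outreach Sync ends.
Overlapping pairs: Architecture Session & Research Briefing, Architecture Session & Safety Sync, Hiring Workshop & Release Briefing, Outreach Meeting & Strategy Demo, Research Briefing & Safety Sync — 5 in total.

5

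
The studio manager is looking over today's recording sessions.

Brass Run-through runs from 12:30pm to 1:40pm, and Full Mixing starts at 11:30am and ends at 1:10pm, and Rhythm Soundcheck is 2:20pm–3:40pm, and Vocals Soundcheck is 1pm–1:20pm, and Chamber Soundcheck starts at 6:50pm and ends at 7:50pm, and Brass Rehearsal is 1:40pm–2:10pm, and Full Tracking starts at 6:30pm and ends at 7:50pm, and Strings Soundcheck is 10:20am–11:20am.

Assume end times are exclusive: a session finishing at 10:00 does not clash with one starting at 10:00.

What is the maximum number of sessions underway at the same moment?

Sweep the timeline, counting +1 at each start and −1 at each end (ends before starts at a tie):
10:20am start Strings Soundcheck → 1
11:20am end Strings Soundcheck → 0
11:30am start Full Mixing → 1
12:30pm start Brass Run-through → 2
1pm start Vocals Soundcheck → 3
1:10pm end Full Mixing → 2
1:20pm end Vocals Soundcheck → 1
1:40pm end Brass Run-through → 0
1:40pm start Brass Rehearsal → 1
2:10pm end Brass Rehearsal → 0
2:20pm start Rhythm Soundcheck → 1
3:40pm end Rhythm Soundcheck → 0
6:30pm start Full Tracking → 1
6:50pm start Chamber Soundcheck → 2
7:50pm end Chamber Soundcheck → 1
7:50pm end Full Tracking → 0
Peak is 3, at 1pm (Brass Run-through, Full Mixing, Vocals Soundcheck).

3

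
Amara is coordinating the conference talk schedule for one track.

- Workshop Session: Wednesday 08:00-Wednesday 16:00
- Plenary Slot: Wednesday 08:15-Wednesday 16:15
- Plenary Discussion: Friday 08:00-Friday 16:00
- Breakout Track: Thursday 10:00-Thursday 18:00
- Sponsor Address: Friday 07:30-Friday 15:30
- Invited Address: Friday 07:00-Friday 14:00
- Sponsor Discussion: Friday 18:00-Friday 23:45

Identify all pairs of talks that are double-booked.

Invited Address & Plenary Discussion, Invited Address & Sponsor Address, Plenary Discussion & Sponsor Address, Plenary Slot & Workshop Session

Check each pair: they overlap iff neither finishes before the other starts.
Sorted by start: Workshop Session, Plenary Slot, Breakout Track, Invited Address, Sponsor Address, Plenary Discussion, Sponsor Discussion.
Plenary Slot starts before Workshop Session ends → Workshop Session and Plenary Slot overlap.
Breakout Track starts after Workshop Session ends, so Workshop Session has no further overlaps.
Breakout Track starts after Plenary Slot ends, so Plenary Slot has no further overlaps.
Invited Address starts after Breakout Track ends, so Breakout Track has no further overlaps.
Sponsor Address starts before Invited Address ends → Invited Address and Sponsor Address overlap.
Plenary Discussion starts before Invited Address ends → Invited Address and Plenary Discussion overlap.
Sponsor Discussion starts after Invited Address ends.
Plenary Discussion starts before Sponsor Address ends → Sponsor Address and Plenary Discussion overlap.
Sponsor Discussion starts after Sponsor Address ends.
Sponsor Discussion starts after Plenary Discussion ends.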